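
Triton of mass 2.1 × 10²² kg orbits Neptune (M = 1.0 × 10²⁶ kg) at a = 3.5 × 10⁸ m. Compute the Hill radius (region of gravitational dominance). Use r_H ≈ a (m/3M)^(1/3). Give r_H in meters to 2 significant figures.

1.4 × 10⁷ m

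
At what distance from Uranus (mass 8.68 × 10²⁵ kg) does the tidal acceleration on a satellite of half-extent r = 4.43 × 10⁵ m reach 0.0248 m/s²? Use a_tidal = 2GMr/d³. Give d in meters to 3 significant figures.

5.92 × 10⁷ m

2GMr/d³ = a_tidal  ⇒  d = (2GMr / a_tidal)^(1/3)
d = (2 × 6.674×10⁻¹¹ × (8.68 × 10²⁵) × (4.43 × 10⁵) / (0.0248))^(1/3)
  = 5.92 × 10⁷ m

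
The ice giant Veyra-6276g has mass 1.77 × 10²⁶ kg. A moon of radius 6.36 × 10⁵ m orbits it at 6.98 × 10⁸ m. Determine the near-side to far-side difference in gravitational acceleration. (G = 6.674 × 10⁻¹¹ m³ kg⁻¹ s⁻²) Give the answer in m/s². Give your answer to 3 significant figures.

8.84 × 10⁻⁵ m/s²

Δa = 4GMr/d³
   = 4 × (6.674 × 10⁻¹¹) × (1.77 × 10²⁶) × (6.36 × 10⁵) / (6.98 × 10⁸)³
   = 8.84 × 10⁻⁵ m/s²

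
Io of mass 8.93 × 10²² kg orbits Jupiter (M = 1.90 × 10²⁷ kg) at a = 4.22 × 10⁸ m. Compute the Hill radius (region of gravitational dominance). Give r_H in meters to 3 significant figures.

r_H ≈ a (m/3M)^(1/3)
    = (4.22 × 10⁸) × (8.93 × 10²² / (3 × 1.90 × 10²⁷))^(1/3)
    = 1.06 × 10⁷ m

1.06 × 10⁷ m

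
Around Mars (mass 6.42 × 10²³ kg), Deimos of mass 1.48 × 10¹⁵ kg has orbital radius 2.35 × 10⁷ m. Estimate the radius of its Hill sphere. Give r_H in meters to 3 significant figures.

r_H ≈ a (m/3M)^(1/3)
    = (2.35 × 10⁷) × (1.48 × 10¹⁵ / (3 × 6.42 × 10²³))^(1/3)
    = 2.15 × 10⁴ m

2.15 × 10⁴ m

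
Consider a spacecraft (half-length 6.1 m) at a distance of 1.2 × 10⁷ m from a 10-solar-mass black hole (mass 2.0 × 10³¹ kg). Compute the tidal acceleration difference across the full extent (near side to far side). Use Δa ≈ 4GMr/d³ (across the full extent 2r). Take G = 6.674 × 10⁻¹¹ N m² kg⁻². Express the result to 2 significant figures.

1.9 × 10¹ m/s²

Near-to-far spans 2r, so the tidal difference is twice the near-to-center value: 4GMr/d³.
Δa = 4GMr/d³
   = 4 × (6.674 × 10⁻¹¹) × (2.0 × 10³¹) × (6.1) / (1.2 × 10⁷)³
   = 1.9 × 10¹ m/s²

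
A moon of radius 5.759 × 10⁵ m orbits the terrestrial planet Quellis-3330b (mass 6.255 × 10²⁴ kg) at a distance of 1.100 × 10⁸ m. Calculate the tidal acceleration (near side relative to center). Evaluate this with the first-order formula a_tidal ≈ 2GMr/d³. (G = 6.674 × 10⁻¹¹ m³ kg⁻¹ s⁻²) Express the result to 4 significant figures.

3.613 × 10⁻⁴ m/s²

Since r ≪ d, expand the inverse-square field across one radius to get the leading 2GMr/d³ term.
Δg = 2GMr/d³
   = 2 × (6.674 × 10⁻¹¹) × (6.255 × 10²⁴) × (5.759 × 10⁵) / (1.100 × 10⁸)³
   = 3.613 × 10⁻⁴ m/s²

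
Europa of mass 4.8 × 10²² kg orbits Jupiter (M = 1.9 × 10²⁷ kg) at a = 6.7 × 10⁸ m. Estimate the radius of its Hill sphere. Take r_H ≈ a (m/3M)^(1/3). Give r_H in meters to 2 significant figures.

r_H ≈ a (m/3M)^(1/3)
    = (6.7 × 10⁸) × (4.8 × 10²² / (3 × 1.9 × 10²⁷))^(1/3)
    = 1.4 × 10⁷ m

1.4 × 10⁷ m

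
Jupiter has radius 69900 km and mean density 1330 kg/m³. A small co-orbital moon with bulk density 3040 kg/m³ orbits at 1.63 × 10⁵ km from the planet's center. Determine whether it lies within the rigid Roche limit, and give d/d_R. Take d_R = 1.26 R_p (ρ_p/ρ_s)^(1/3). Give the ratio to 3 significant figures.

outside; d/d_R ≈ 2.44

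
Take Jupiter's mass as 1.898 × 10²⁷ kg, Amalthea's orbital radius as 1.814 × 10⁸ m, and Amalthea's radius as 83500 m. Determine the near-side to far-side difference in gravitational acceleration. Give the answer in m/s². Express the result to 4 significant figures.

Δg = 4GMr/d³
   = 4 × (6.674 × 10⁻¹¹) × (1.898 × 10²⁷) × (83500) / (1.814 × 10⁸)³
   = 7.088 × 10⁻³ m/s²

7.088 × 10⁻³ m/s²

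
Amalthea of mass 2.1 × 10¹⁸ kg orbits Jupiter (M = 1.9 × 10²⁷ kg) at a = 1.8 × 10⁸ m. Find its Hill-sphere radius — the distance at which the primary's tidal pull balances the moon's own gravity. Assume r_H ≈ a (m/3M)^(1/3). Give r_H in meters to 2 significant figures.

1.3 × 10⁵ m

r_H ≈ a (m/3M)^(1/3)
    = (1.8 × 10⁸) × (2.1 × 10¹⁸ / (3 × 1.9 × 10²⁷))^(1/3)
    = 1.3 × 10⁵ m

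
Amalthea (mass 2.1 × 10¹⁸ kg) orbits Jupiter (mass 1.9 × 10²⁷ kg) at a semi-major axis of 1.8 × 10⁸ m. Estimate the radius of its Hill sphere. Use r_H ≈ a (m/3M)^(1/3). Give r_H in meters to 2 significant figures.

1.3 × 10⁵ m

r_H ≈ a (m/3M)^(1/3)
    = (1.8 × 10⁸) × (2.1 × 10¹⁸ / (3 × 1.9 × 10²⁷))^(1/3)
    = 1.3 × 10⁵ m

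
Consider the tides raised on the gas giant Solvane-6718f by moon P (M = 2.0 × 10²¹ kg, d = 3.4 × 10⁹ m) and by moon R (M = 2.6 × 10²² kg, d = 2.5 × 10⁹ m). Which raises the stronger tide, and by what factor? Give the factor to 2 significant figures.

Moon R, by a factor of ≈ 33

The tide-raising term goes as M/d³ (the gradient of a 1/d² field).
Moon P: (2.0 × 10²¹) / (3.4 × 10⁹)³ = 5.089 × 10⁻⁸
Moon R: (2.6 × 10²²) / (2.5 × 10⁹)³ = 1.664 × 10⁻⁶
Ratio (larger/smaller) = 33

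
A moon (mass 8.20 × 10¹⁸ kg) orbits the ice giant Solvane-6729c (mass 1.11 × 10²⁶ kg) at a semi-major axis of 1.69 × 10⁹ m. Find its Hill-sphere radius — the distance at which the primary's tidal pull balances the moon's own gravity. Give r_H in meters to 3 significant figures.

r_H ≈ a (m/3M)^(1/3)
    = (1.69 × 10⁹) × (8.20 × 10¹⁸ / (3 × 1.11 × 10²⁶))^(1/3)
    = 4.92 × 10⁶ m

4.92 × 10⁶ m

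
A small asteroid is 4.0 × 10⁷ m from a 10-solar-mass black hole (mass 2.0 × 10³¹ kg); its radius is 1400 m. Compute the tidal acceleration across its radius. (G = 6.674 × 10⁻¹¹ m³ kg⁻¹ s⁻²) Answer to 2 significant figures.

5.8 × 10¹ m/s²

Δa = 2GMr/d³
   = 2 × (6.674 × 10⁻¹¹) × (2.0 × 10³¹) × (1400) / (4.0 × 10⁷)³
   = 5.8 × 10¹ m/s²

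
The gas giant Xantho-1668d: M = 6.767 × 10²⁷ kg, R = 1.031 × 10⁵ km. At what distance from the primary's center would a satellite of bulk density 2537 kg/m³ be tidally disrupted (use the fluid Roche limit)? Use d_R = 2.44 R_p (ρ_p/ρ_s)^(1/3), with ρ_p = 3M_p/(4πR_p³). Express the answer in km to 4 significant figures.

ρ_p = 3M_p/(4πR_p³) = 3 × (6.767 × 10²⁷) / (4π × (1.031 × 10⁸ m)³) = 1474 kg/m³
d_R = 2.44 × 1.031 × 10⁵ km × (1474/2537)^(1/3)
    = 2.099 × 10⁵ km

2.099 × 10⁵ km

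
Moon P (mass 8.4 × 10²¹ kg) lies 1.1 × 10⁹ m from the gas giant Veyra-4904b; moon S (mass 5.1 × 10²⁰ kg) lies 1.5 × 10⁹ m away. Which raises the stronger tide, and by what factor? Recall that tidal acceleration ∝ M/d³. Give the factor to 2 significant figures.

Moon P, by a factor of ≈ 42

Tidal stretch scales as M/d³; compute that for each body.
Moon P: (8.4 × 10²¹) / (1.1 × 10⁹)³ = 6.311 × 10⁻⁶
Moon S: (5.1 × 10²⁰) / (1.5 × 10⁹)³ = 1.511 × 10⁻⁷
Ratio (larger/smaller) = 42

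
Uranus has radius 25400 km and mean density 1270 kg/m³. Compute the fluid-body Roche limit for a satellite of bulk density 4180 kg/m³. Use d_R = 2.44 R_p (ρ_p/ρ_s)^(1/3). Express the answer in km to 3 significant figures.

41700 km

d_R = 2.44 × 25400 km × (1270/4180)^(1/3)
    = 41700 km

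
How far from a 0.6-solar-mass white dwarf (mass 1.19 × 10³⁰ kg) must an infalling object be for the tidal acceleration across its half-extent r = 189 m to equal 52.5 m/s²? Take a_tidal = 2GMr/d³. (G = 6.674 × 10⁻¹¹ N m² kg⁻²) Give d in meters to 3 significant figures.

2GMr/d³ = a_tidal  ⇒  d = (2GMr / a_tidal)^(1/3)
d = (2 × 6.674×10⁻¹¹ × (1.19 × 10³⁰) × (189) / (52.5))^(1/3)
  = 8.30 × 10⁶ m

8.30 × 10⁶ m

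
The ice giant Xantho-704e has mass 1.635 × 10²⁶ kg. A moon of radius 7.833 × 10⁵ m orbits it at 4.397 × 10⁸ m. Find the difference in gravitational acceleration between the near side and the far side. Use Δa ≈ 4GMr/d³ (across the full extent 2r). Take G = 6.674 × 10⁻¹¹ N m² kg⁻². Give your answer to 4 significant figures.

4.022 × 10⁻⁴ m/s²

a_tidal = 4GMr/d³
        = 4 × (6.674 × 10⁻¹¹) × (1.635 × 10²⁶) × (7.833 × 10⁵) / (4.397 × 10⁸)³
        = 4.022 × 10⁻⁴ m/s²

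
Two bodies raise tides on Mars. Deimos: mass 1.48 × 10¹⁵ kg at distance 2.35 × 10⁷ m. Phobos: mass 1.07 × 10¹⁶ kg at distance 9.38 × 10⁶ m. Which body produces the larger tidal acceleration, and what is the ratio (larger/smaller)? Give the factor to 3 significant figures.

Phobos, by a factor of ≈ 114

The tide-raising term goes as M/d³ (the gradient of a 1/d² field).
Deimos: (1.48 × 10¹⁵) / (2.35 × 10⁷)³ = 1.140 × 10⁻⁷
Phobos: (1.07 × 10¹⁶) / (9.38 × 10⁶)³ = 1.297 × 10⁻⁵
Ratio (larger/smaller) = 114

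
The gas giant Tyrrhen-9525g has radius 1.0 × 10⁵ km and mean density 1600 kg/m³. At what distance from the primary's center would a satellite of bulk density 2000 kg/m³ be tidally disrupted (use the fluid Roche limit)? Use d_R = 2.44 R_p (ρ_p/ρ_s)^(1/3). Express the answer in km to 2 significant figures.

d_R = 2.44 × 1.0 × 10⁵ km × (1600/2000)^(1/3)
    = 2.3 × 10⁵ km

2.3 × 10⁵ km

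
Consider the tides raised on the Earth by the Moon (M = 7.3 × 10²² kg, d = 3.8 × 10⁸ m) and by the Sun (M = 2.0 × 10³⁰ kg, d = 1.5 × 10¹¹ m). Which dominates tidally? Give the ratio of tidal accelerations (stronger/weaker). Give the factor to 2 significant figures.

The tide-raising term goes as M/d³ (the gradient of a 1/d² field).
The Moon: (7.3 × 10²²) / (3.8 × 10⁸)³ = 1.330 × 10⁻³
The Sun: (2.0 × 10³⁰) / (1.5 × 10¹¹)³ = 5.926 × 10⁻⁴
Ratio (larger/smaller) = 2.2

The Moon, by a factor of ≈ 2.2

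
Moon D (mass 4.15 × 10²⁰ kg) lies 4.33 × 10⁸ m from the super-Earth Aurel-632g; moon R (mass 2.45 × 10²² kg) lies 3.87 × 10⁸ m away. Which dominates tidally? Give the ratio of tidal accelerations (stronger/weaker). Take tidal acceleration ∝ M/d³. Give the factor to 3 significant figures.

Moon R, by a factor of ≈ 82.7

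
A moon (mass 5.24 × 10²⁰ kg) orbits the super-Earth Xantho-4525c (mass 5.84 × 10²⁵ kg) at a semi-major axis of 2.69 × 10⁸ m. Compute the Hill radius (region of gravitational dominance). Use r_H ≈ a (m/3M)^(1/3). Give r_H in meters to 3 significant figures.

3.88 × 10⁶ m

r_H ≈ a (m/3M)^(1/3)
    = (2.69 × 10⁸) × (5.24 × 10²⁰ / (3 × 5.84 × 10²⁵))^(1/3)
    = 3.88 × 10⁶ m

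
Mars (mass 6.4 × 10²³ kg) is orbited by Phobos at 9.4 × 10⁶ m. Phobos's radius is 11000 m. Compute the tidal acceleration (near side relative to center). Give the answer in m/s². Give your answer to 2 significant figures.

1.1 × 10⁻³ m/s²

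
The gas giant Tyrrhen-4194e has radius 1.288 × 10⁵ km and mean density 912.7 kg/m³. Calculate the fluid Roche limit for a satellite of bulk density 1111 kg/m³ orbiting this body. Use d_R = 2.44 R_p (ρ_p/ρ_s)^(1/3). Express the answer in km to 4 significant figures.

d_R = 2.44 × 1.288 × 10⁵ km × (912.7/1111)^(1/3)
    = 2.943 × 10⁵ km

2.943 × 10⁵ km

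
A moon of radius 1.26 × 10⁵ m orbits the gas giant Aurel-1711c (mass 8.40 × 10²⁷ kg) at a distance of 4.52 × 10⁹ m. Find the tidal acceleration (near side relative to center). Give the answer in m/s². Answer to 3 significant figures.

1.53 × 10⁻⁶ m/s²

Since r ≪ d, expand the inverse-square field across one radius to get the leading 2GMr/d³ term.
Δa = 2GMr/d³
   = 2 × (6.674 × 10⁻¹¹) × (8.40 × 10²⁷) × (1.26 × 10⁵) / (4.52 × 10⁹)³
   = 1.53 × 10⁻⁶ m/s²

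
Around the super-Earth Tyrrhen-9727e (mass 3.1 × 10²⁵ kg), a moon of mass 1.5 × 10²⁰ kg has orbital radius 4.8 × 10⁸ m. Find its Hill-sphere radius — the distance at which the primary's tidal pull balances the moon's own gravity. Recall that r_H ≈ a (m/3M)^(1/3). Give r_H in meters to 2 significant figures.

r_H ≈ a (m/3M)^(1/3)
    = (4.8 × 10⁸) × (1.5 × 10²⁰ / (3 × 3.1 × 10²⁵))^(1/3)
    = 5.6 × 10⁶ m

5.6 × 10⁶ m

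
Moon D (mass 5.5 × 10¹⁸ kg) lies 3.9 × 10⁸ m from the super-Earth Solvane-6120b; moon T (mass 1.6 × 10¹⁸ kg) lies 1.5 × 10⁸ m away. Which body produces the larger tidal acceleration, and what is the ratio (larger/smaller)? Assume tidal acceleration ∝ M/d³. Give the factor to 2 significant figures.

Tidal acceleration ∝ M/d³, so compare M/d³ for each.
Moon D: (5.5 × 10¹⁸) / (3.9 × 10⁸)³ = 9.272 × 10⁻⁸
Moon T: (1.6 × 10¹⁸) / (1.5 × 10⁸)³ = 4.741 × 10⁻⁷
Ratio (larger/smaller) = 5.1

Moon T, by a factor of ≈ 5.1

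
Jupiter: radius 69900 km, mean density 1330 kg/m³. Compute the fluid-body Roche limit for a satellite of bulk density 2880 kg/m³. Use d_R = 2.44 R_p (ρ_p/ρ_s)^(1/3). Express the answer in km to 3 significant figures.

d_R = 2.44 × 69900 km × (1330/2880)^(1/3)
    = 1.32 × 10⁵ km

1.32 × 10⁵ km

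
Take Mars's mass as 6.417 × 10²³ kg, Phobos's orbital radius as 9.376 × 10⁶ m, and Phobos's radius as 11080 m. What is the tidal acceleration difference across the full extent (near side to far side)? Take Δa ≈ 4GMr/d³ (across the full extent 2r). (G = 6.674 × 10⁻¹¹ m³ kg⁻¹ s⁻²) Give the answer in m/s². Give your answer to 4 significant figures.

2.303 × 10⁻³ m/s²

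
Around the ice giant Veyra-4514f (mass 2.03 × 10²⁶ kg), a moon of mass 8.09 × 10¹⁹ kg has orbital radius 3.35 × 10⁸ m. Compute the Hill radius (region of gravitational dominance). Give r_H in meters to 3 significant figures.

1.71 × 10⁶ m

r_H ≈ a (m/3M)^(1/3)
    = (3.35 × 10⁸) × (8.09 × 10¹⁹ / (3 × 2.03 × 10²⁶))^(1/3)
    = 1.71 × 10⁶ m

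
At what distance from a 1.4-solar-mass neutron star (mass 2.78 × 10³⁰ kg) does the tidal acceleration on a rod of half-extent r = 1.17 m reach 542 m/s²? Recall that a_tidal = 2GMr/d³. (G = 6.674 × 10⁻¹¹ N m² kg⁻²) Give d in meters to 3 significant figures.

9.29 × 10⁵ m

2GMr/d³ = a_tidal  ⇒  d = (2GMr / a_tidal)^(1/3)
d = (2 × 6.674×10⁻¹¹ × (2.78 × 10³⁰) × (1.17) / (542))^(1/3)
  = 9.29 × 10⁵ m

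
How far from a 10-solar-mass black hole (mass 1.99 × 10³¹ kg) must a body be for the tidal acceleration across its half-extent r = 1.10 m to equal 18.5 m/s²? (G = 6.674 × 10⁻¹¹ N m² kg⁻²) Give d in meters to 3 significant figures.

5.41 × 10⁶ m

2GMr/d³ = a_tidal  ⇒  d = (2GMr / a_tidal)^(1/3)
d = (2 × 6.674×10⁻¹¹ × (1.99 × 10³¹) × (1.10) / (18.5))^(1/3)
  = 5.41 × 10⁶ m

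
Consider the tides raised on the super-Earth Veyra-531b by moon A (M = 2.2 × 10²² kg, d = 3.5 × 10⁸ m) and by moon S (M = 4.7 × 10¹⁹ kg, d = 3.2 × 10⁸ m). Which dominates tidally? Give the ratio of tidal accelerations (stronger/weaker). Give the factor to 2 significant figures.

Moon A, by a factor of ≈ 360

Compare M/d³ for the two perturbers:
Moon A: (2.2 × 10²²) / (3.5 × 10⁸)³ = 5.131 × 10⁻⁴
Moon S: (4.7 × 10¹⁹) / (3.2 × 10⁸)³ = 1.434 × 10⁻⁶
Ratio (larger/smaller) = 360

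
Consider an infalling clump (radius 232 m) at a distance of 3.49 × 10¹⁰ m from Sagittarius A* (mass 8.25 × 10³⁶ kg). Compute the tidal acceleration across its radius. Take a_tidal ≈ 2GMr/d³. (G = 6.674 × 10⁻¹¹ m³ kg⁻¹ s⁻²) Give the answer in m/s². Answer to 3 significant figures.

6.01 × 10⁻³ m/s²

Differencing GM/(d−r)² and GM/d² to first order in r/d gives 2GMr/d³.
Δa = 2GMr/d³
   = 2 × (6.674 × 10⁻¹¹) × (8.25 × 10³⁶) × (232) / (3.49 × 10¹⁰)³
   = 6.01 × 10⁻³ m/s²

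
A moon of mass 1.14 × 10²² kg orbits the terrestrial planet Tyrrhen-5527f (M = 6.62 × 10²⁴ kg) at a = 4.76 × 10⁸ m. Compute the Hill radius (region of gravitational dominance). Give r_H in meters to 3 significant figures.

r_H ≈ a (m/3M)^(1/3)
    = (4.76 × 10⁸) × (1.14 × 10²² / (3 × 6.62 × 10²⁴))^(1/3)
    = 3.96 × 10⁷ m

3.96 × 10⁷ m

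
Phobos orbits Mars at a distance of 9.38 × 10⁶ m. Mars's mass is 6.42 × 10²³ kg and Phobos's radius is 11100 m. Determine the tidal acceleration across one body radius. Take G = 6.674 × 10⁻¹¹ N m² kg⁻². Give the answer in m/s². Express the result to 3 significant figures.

1.15 × 10⁻³ m/s²

Δa = 2GMr/d³
   = 2 × (6.674 × 10⁻¹¹) × (6.42 × 10²³) × (11100) / (9.38 × 10⁶)³
   = 1.15 × 10⁻³ m/s²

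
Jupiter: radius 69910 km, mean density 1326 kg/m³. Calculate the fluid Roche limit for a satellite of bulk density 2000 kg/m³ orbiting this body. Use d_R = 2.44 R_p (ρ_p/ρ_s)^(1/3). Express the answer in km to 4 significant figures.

d_R = 2.44 × 69910 km × (1326/2000)^(1/3)
    = 1.487 × 10⁵ km

1.487 × 10⁵ km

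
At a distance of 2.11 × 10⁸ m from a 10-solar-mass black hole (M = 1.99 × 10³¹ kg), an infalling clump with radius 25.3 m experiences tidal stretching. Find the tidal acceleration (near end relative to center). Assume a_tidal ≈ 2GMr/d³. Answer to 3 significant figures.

7.15 × 10⁻³ m/s²

Δg = 2GMr/d³
   = 2 × (6.674 × 10⁻¹¹) × (1.99 × 10³¹) × (25.3) / (2.11 × 10⁸)³
   = 7.15 × 10⁻³ m/s²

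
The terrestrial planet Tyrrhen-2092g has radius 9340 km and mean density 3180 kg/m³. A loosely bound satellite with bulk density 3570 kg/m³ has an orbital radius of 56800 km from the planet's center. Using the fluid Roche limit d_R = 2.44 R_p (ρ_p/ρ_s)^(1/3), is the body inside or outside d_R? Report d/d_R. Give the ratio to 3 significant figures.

d_R = 2.44 × (9340 km) × (3180/3570)^(1/3) = 21930 km
d/d_R = (56800) / (21930) = 2.59
Since d/d_R > 1, the body is outside the Roche limit.

outside; d/d_R ≈ 2.59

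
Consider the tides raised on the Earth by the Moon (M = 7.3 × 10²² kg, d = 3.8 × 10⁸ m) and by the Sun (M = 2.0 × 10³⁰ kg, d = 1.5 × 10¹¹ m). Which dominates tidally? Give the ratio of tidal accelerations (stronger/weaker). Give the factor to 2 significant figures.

The Moon, by a factor of ≈ 2.2

The tide-raising term goes as M/d³ (the gradient of a 1/d² field).
The Moon: (7.3 × 10²²) / (3.8 × 10⁸)³ = 1.330 × 10⁻³
The Sun: (2.0 × 10³⁰) / (1.5 × 10¹¹)³ = 5.926 × 10⁻⁴
Ratio (larger/smaller) = 2.2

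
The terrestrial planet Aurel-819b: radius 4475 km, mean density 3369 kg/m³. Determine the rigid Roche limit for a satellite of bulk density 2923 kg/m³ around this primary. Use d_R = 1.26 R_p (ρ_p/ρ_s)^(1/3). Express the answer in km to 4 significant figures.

d_R = 1.26 × 4475 km × (3369/2923)^(1/3)
    = 5912 km

5912 km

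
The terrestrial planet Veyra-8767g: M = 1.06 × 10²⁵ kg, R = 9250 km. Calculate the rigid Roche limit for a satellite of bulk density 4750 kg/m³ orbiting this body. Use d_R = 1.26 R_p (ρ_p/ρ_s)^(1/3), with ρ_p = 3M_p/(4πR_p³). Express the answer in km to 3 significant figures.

ρ_p = 3M_p/(4πR_p³) = 3 × (1.06 × 10²⁵) / (4π × (9.25 × 10⁶ m)³) = 3200 kg/m³
d_R = 1.26 × 9250 km × (3200/4750)^(1/3)
    = 10200 km

10200 km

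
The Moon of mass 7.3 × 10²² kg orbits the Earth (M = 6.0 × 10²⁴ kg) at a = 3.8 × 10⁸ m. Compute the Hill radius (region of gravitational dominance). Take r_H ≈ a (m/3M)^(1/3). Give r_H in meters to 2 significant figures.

6.1 × 10⁷ m

r_H ≈ a (m/3M)^(1/3)
    = (3.8 × 10⁸) × (7.3 × 10²² / (3 × 6.0 × 10²⁴))^(1/3)
    = 6.1 × 10⁷ m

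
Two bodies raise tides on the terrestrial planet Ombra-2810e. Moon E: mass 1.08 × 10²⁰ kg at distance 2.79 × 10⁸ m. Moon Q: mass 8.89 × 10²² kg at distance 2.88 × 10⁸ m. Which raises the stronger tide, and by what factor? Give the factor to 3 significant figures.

Moon Q, by a factor of ≈ 748

The tide-raising term goes as M/d³ (the gradient of a 1/d² field).
Moon E: (1.08 × 10²⁰) / (2.79 × 10⁸)³ = 4.973 × 10⁻⁶
Moon Q: (8.89 × 10²²) / (2.88 × 10⁸)³ = 3.722 × 10⁻³
Ratio (larger/smaller) = 748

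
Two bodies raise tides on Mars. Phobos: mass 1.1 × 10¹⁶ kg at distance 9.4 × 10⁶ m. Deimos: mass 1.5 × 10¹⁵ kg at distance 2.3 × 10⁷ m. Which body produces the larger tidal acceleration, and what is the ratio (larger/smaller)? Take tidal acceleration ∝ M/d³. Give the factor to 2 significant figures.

Compare M/d³ for the two perturbers:
Phobos: (1.1 × 10¹⁶) / (9.4 × 10⁶)³ = 1.324 × 10⁻⁵
Deimos: (1.5 × 10¹⁵) / (2.3 × 10⁷)³ = 1.233 × 10⁻⁷
Ratio (larger/smaller) = 110

Phobos, by a factor of ≈ 110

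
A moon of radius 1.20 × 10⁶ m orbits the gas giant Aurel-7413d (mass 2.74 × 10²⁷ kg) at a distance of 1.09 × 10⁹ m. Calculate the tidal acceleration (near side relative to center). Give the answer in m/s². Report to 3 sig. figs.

3.39 × 10⁻⁴ m/s²

Since r ≪ d, expand the inverse-square field across one radius to get the leading 2GMr/d³ term.
Δa = 2GMr/d³
   = 2 × (6.674 × 10⁻¹¹) × (2.74 × 10²⁷) × (1.20 × 10⁶) / (1.09 × 10⁹)³
   = 3.39 × 10⁻⁴ m/s²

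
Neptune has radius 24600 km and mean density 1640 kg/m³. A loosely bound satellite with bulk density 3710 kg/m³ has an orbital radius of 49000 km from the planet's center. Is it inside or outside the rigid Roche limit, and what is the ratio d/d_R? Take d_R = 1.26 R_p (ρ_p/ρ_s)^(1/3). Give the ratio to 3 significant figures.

outside; d/d_R ≈ 2.08

d_R = 1.26 × (24600 km) × (1640/3710)^(1/3) = 23610 km
d/d_R = (49000) / (23610) = 2.08
Since d/d_R > 1, the body is outside the Roche limit.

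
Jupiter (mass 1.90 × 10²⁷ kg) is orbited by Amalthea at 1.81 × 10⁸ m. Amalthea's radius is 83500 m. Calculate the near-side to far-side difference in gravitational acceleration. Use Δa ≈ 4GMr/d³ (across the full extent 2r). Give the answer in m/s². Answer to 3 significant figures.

Differencing GM/(d−r)² and GM/(d+r)² to first order in r/d gives 4GMr/d³.
a_tidal = 4GMr/d³
        = 4 × (6.674 × 10⁻¹¹) × (1.90 × 10²⁷) × (83500) / (1.81 × 10⁸)³
        = 7.14 × 10⁻³ m/s²

7.14 × 10⁻³ m/s²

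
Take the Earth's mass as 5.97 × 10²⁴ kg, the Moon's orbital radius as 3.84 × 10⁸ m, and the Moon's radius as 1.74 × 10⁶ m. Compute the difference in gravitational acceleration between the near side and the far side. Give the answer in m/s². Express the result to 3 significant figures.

4.90 × 10⁻⁵ m/s²

Differencing GM/(d−r)² and GM/(d+r)² to first order in r/d gives 4GMr/d³.
Δa = 4GMr/d³
   = 4 × (6.674 × 10⁻¹¹) × (5.97 × 10²⁴) × (1.74 × 10⁶) / (3.84 × 10⁸)³
   = 4.90 × 10⁻⁵ m/s²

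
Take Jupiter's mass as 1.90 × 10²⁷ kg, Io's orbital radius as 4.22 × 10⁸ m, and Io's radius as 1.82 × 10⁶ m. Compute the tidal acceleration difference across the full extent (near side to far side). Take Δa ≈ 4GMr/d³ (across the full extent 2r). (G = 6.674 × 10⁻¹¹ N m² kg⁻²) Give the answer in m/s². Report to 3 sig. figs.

Δa = 4GMr/d³
   = 4 × (6.674 × 10⁻¹¹) × (1.90 × 10²⁷) × (1.82 × 10⁶) / (4.22 × 10⁸)³
   = 1.23 × 10⁻² m/s²

1.23 × 10⁻² m/s²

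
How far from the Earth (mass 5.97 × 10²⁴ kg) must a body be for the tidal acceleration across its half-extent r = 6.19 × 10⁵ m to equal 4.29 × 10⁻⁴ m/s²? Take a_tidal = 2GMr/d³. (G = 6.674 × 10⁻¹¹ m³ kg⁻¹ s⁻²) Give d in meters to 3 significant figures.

2GMr/d³ = a_tidal  ⇒  d = (2GMr / a_tidal)^(1/3)
d = (2 × 6.674×10⁻¹¹ × (5.97 × 10²⁴) × (6.19 × 10⁵) / (4.29 × 10⁻⁴))^(1/3)
  = 1.05 × 10⁸ m

1.05 × 10⁸ m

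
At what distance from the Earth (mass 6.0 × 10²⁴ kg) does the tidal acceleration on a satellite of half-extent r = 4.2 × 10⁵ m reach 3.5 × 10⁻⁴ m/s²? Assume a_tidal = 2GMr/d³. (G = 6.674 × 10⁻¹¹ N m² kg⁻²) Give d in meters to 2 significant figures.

2GMr/d³ = a_tidal  ⇒  d = (2GMr / a_tidal)^(1/3)
d = (2 × 6.674×10⁻¹¹ × (6.0 × 10²⁴) × (4.2 × 10⁵) / (3.5 × 10⁻⁴))^(1/3)
  = 9.9 × 10⁷ m

9.9 × 10⁷ m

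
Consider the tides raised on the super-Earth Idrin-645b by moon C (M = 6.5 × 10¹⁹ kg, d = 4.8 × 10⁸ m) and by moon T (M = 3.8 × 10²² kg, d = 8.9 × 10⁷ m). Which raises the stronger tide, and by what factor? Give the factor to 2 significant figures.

Moon T, by a factor of ≈ 92000

Compare M/d³ for the two perturbers:
Moon C: (6.5 × 10¹⁹) / (4.8 × 10⁸)³ = 5.877 × 10⁻⁷
Moon T: (3.8 × 10²²) / (8.9 × 10⁷)³ = 5.390 × 10⁻²
Ratio (larger/smaller) = 92000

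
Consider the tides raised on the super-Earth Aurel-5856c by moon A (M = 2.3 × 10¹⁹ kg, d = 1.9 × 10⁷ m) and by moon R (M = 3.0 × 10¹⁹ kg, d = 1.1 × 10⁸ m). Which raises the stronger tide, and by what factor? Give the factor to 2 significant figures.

Moon A, by a factor of ≈ 150

Compare M/d³ for the two perturbers:
Moon A: (2.3 × 10¹⁹) / (1.9 × 10⁷)³ = 3.353 × 10⁻³
Moon R: (3.0 × 10¹⁹) / (1.1 × 10⁸)³ = 2.254 × 10⁻⁵
Ratio (larger/smaller) = 150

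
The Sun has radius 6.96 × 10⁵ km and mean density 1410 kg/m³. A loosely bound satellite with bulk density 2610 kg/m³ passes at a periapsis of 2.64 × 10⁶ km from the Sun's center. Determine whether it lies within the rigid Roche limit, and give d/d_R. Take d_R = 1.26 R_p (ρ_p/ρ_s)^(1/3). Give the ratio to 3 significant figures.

outside; d/d_R ≈ 3.70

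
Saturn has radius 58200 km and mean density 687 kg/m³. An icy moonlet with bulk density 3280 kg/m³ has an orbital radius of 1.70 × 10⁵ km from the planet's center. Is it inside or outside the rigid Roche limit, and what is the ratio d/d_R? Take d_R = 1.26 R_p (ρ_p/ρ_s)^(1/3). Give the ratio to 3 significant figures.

outside; d/d_R ≈ 3.90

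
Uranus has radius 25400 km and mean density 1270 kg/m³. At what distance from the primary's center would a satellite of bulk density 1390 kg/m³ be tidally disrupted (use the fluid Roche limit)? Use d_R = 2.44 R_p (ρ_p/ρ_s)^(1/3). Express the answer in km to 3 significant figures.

60100 km

d_R = 2.44 × 25400 km × (1270/1390)^(1/3)
    = 60100 km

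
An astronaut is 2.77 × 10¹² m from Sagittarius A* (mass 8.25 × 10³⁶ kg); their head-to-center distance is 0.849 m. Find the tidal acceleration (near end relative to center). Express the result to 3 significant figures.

Δa = 2GMr/d³
   = 2 × (6.674 × 10⁻¹¹) × (8.25 × 10³⁶) × (0.849) / (2.77 × 10¹²)³
   = 4.40 × 10⁻¹¹ m/s²

4.40 × 10⁻¹¹ m/s²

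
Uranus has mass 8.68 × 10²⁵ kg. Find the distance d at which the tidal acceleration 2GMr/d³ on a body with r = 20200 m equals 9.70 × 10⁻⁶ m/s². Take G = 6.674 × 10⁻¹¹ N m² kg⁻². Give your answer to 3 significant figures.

2.89 × 10⁸ m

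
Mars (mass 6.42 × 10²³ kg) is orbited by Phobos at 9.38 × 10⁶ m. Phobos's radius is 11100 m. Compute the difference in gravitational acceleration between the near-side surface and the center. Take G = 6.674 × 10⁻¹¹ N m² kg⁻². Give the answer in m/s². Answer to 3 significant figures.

1.15 × 10⁻³ m/s²

Since r ≪ d, expand the inverse-square field across one radius to get the leading 2GMr/d³ term.
Δa = 2GMr/d³
   = 2 × (6.674 × 10⁻¹¹) × (6.42 × 10²³) × (11100) / (9.38 × 10⁶)³
   = 1.15 × 10⁻³ m/s²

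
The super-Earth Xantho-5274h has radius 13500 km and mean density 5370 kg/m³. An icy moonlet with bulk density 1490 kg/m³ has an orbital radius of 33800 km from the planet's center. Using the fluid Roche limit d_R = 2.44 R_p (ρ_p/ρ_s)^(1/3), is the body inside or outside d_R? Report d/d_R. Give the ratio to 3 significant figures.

inside; d/d_R ≈ 0.669

d_R = 2.44 × (13500 km) × (5370/1490)^(1/3) = 50500 km
d/d_R = (33800) / (50500) = 0.669
Since d/d_R < 1, the body is inside the Roche limit.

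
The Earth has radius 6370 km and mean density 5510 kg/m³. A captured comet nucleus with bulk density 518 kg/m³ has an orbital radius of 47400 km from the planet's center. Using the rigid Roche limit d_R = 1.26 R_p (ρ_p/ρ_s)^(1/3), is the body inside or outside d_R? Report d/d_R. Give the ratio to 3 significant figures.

d_R = 1.26 × (6370 km) × (5510/518)^(1/3) = 17650 km
d/d_R = (47400) / (17650) = 2.69
Since d/d_R > 1, the body is outside the Roche limit.

outside; d/d_R ≈ 2.69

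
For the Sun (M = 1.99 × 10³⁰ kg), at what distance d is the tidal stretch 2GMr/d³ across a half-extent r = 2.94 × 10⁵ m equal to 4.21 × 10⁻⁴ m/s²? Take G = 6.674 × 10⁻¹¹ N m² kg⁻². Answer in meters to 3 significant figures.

2GMr/d³ = a_tidal  ⇒  d = (2GMr / a_tidal)^(1/3)
d = (2 × 6.674×10⁻¹¹ × (1.99 × 10³⁰) × (2.94 × 10⁵) / (4.21 × 10⁻⁴))^(1/3)
  = 5.70 × 10⁹ m

5.70 × 10⁹ m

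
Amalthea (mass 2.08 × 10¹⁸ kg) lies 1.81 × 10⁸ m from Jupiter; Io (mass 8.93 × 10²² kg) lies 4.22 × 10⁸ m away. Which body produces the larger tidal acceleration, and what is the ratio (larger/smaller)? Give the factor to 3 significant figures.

Io, by a factor of ≈ 3390

The tide-raising term goes as M/d³ (the gradient of a 1/d² field).
Amalthea: (2.08 × 10¹⁸) / (1.81 × 10⁸)³ = 3.508 × 10⁻⁷
Io: (8.93 × 10²²) / (4.22 × 10⁸)³ = 1.188 × 10⁻³
Ratio (larger/smaller) = 3390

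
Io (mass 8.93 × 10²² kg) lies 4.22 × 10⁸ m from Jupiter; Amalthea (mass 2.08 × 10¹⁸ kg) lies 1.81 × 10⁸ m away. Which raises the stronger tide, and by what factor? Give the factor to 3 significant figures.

Tidal stretch scales as M/d³; compute that for each body.
Io: (8.93 × 10²²) / (4.22 × 10⁸)³ = 1.188 × 10⁻³
Amalthea: (2.08 × 10¹⁸) / (1.81 × 10⁸)³ = 3.508 × 10⁻⁷
Ratio (larger/smaller) = 3390

Io, by a factor of ≈ 3390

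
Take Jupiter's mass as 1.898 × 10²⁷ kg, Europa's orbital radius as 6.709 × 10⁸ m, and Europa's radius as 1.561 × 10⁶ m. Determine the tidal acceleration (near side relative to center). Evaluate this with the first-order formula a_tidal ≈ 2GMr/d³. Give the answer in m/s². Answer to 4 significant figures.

a_tidal = 2GMr/d³
        = 2 × (6.674 × 10⁻¹¹) × (1.898 × 10²⁷) × (1.561 × 10⁶) / (6.709 × 10⁸)³
        = 1.310 × 10⁻³ m/s²

1.310 × 10⁻³ m/s²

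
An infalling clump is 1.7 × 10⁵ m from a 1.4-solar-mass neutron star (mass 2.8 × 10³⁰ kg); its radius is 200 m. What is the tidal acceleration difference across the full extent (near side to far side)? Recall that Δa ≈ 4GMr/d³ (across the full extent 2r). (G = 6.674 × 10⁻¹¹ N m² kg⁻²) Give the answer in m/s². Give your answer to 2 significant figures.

3.0 × 10⁷ m/s²

The field gradient is 2GM/d³; across the full diameter 2r the difference is 4GMr/d³.
Δa = 4GMr/d³
   = 4 × (6.674 × 10⁻¹¹) × (2.8 × 10³⁰) × (200) / (1.7 × 10⁵)³
   = 3.0 × 10⁷ m/s²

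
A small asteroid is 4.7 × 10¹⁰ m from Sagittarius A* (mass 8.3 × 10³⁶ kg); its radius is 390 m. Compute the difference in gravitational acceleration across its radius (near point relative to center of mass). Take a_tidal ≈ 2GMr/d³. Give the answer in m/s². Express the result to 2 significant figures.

4.2 × 10⁻³ m/s²

a_tidal = 2GMr/d³
        = 2 × (6.674 × 10⁻¹¹) × (8.3 × 10³⁶) × (390) / (4.7 × 10¹⁰)³
        = 4.2 × 10⁻³ m/s²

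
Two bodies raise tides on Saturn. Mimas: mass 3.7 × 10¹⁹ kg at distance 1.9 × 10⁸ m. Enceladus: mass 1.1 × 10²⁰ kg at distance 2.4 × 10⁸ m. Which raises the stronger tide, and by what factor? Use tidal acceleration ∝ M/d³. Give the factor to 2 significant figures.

Enceladus, by a factor of ≈ 1.5

The tide-raising term goes as M/d³ (the gradient of a 1/d² field).
Mimas: (3.7 × 10¹⁹) / (1.9 × 10⁸)³ = 5.394 × 10⁻⁶
Enceladus: (1.1 × 10²⁰) / (2.4 × 10⁸)³ = 7.957 × 10⁻⁶
Ratio (larger/smaller) = 1.5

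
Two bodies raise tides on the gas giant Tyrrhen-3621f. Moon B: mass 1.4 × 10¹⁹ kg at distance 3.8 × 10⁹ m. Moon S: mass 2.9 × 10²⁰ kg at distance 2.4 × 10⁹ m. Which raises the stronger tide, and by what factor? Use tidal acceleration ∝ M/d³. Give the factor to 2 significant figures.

Moon S, by a factor of ≈ 82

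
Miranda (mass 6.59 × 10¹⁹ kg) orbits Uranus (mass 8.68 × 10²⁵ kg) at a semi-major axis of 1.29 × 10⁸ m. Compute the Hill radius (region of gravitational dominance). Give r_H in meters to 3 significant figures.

r_H ≈ a (m/3M)^(1/3)
    = (1.29 × 10⁸) × (6.59 × 10¹⁹ / (3 × 8.68 × 10²⁵))^(1/3)
    = 8.16 × 10⁵ m

8.16 × 10⁵ m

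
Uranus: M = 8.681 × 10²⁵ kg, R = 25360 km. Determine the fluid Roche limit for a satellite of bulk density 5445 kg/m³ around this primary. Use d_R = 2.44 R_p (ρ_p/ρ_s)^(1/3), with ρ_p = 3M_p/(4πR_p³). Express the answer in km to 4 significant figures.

ρ_p = 3M_p/(4πR_p³) = 3 × (8.681 × 10²⁵) / (4π × (2.536 × 10⁷ m)³) = 1271 kg/m³
d_R = 2.44 × 25360 km × (1271/5445)^(1/3)
    = 38100 km

38100 km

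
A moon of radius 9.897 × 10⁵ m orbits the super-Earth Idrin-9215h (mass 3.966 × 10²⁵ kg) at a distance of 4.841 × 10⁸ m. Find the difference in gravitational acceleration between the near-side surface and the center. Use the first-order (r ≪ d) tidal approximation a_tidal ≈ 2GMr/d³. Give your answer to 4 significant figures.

Since r ≪ d, expand the inverse-square field across one radius to get the leading 2GMr/d³ term.
Δg = 2GMr/d³
   = 2 × (6.674 × 10⁻¹¹) × (3.966 × 10²⁵) × (9.897 × 10⁵) / (4.841 × 10⁸)³
   = 4.618 × 10⁻⁵ m/s²

4.618 × 10⁻⁵ m/s²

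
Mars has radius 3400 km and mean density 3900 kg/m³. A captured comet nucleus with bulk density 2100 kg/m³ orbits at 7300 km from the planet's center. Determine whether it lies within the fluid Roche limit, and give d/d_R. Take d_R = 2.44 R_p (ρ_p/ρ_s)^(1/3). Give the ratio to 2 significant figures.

d_R = 2.44 × (3400 km) × (3900/2100)^(1/3) = 10200 km
d/d_R = (7300) / (10200) = 0.72
Since d/d_R < 1, the body is inside the Roche limit.

inside; d/d_R ≈ 0.72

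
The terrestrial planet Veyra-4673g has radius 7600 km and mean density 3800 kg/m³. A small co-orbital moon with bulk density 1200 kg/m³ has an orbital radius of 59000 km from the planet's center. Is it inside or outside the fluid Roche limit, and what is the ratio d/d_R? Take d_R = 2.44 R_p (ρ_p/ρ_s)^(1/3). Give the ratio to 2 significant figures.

outside; d/d_R ≈ 2.2

d_R = 2.44 × (7600 km) × (3800/1200)^(1/3) = 27230 km
d/d_R = (59000) / (27230) = 2.2
Since d/d_R > 1, the body is outside the Roche limit.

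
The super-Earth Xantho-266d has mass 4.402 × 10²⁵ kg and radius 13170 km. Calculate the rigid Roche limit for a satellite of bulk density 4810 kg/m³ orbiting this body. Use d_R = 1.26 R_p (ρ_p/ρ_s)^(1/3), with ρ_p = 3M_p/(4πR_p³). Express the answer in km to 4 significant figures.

16350 km

ρ_p = 3M_p/(4πR_p³) = 3 × (4.402 × 10²⁵) / (4π × (1.317 × 10⁷ m)³) = 4600 kg/m³
d_R = 1.26 × 13170 km × (4600/4810)^(1/3)
    = 16350 km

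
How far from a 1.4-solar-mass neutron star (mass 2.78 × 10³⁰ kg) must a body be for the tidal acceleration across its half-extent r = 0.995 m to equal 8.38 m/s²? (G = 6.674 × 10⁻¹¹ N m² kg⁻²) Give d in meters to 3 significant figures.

2GMr/d³ = a_tidal  ⇒  d = (2GMr / a_tidal)^(1/3)
d = (2 × 6.674×10⁻¹¹ × (2.78 × 10³⁰) × (0.995) / (8.38))^(1/3)
  = 3.53 × 10⁶ m

3.53 × 10⁶ m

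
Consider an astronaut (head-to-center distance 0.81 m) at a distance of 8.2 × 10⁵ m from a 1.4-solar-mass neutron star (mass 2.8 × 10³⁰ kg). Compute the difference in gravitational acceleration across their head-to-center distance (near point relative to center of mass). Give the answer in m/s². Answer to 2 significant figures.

5.5 × 10² m/s²

Δa = 2GMr/d³
   = 2 × (6.674 × 10⁻¹¹) × (2.8 × 10³⁰) × (0.81) / (8.2 × 10⁵)³
   = 5.5 × 10² m/s²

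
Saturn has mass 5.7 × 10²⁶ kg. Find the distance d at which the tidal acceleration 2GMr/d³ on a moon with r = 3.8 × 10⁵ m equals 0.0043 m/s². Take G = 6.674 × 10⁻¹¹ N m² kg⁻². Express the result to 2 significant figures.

1.9 × 10⁸ m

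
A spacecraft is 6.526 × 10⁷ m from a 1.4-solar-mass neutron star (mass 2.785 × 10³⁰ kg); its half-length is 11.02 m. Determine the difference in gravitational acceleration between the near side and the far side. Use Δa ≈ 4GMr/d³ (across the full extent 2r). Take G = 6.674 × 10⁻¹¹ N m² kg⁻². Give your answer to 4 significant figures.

Δa = 4GMr/d³
   = 4 × (6.674 × 10⁻¹¹) × (2.785 × 10³⁰) × (11.02) / (6.526 × 10⁷)³
   = 2.948 × 10⁻² m/s²

2.948 × 10⁻² m/s²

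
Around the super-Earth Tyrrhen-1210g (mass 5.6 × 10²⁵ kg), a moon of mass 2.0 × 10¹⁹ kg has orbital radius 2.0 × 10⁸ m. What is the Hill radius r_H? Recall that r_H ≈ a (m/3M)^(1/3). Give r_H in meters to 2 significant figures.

r_H ≈ a (m/3M)^(1/3)
    = (2.0 × 10⁸) × (2.0 × 10¹⁹ / (3 × 5.6 × 10²⁵))^(1/3)
    = 9.8 × 10⁵ m

9.8 × 10⁵ m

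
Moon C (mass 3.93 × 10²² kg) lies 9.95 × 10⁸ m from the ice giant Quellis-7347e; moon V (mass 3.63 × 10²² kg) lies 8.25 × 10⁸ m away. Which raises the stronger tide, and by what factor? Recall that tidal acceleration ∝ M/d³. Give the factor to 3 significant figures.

The tide-raising term goes as M/d³ (the gradient of a 1/d² field).
Moon C: (3.93 × 10²²) / (9.95 × 10⁸)³ = 3.990 × 10⁻⁵
Moon V: (3.63 × 10²²) / (8.25 × 10⁸)³ = 6.465 × 10⁻⁵
Ratio (larger/smaller) = 1.62

Moon V, by a factor of ≈ 1.62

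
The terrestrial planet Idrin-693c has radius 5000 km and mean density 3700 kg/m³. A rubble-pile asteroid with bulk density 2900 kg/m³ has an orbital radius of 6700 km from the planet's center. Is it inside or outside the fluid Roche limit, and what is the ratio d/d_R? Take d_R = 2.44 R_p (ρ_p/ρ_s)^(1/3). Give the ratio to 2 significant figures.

inside; d/d_R ≈ 0.51

d_R = 2.44 × (5000 km) × (3700/2900)^(1/3) = 13230 km
d/d_R = (6700) / (13230) = 0.51
Since d/d_R < 1, the body is inside the Roche limit.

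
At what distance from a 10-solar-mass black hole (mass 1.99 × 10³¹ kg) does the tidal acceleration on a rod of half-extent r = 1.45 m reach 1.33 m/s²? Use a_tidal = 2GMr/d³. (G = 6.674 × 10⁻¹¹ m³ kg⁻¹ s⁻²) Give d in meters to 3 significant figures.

2GMr/d³ = a_tidal  ⇒  d = (2GMr / a_tidal)^(1/3)
d = (2 × 6.674×10⁻¹¹ × (1.99 × 10³¹) × (1.45) / (1.33))^(1/3)
  = 1.43 × 10⁷ m

1.43 × 10⁷ m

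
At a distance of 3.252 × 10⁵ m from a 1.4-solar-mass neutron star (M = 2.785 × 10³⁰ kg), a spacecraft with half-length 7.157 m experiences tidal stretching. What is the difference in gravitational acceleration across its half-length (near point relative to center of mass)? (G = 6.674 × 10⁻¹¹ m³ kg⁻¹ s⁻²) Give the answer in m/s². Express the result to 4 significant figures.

7.736 × 10⁴ m/s²

Δa = 2GMr/d³
   = 2 × (6.674 × 10⁻¹¹) × (2.785 × 10³⁰) × (7.157) / (3.252 × 10⁵)³
   = 7.736 × 10⁴ m/s²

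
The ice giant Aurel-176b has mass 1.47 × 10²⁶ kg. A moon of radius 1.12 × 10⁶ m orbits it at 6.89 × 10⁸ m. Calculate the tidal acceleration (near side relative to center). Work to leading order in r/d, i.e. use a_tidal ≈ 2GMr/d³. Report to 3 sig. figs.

6.72 × 10⁻⁵ m/s²

Differencing GM/(d−r)² and GM/d² to first order in r/d gives 2GMr/d³.
Δg = 2GMr/d³
   = 2 × (6.674 × 10⁻¹¹) × (1.47 × 10²⁶) × (1.12 × 10⁶) / (6.89 × 10⁸)³
   = 6.72 × 10⁻⁵ m/s²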